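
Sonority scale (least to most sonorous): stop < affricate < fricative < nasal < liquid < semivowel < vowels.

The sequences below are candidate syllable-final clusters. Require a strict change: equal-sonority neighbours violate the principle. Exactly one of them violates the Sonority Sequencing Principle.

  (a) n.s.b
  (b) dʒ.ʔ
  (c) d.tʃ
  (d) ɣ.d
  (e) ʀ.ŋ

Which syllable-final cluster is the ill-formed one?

(a) sonority 4-3-1: well-formed.
(b) sonority 2-1: well-formed.
(c) sonority 1-2: ill-formed.
(d) sonority 3-1: well-formed.
(e) sonority 5-4: well-formed.

c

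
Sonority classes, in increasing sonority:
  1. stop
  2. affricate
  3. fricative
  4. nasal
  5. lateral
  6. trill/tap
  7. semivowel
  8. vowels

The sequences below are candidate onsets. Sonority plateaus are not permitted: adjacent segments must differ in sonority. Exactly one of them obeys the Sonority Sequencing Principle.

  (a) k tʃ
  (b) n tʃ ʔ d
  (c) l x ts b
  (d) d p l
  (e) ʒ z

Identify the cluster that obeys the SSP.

a

(a) sonority 1-2: well-formed.
(b) sonority 4-2-1-1: ill-formed.
(c) sonority 5-3-2-1: ill-formed.
(d) sonority 1-1-5: ill-formed.
(e) sonority 3-3: ill-formed.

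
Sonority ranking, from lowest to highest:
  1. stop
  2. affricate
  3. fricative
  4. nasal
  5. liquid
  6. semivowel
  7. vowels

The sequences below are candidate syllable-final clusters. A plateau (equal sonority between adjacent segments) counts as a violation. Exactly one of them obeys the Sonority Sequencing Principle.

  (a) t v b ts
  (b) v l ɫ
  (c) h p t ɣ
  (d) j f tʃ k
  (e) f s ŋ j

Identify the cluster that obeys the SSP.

d

(a) 1-3-1-2 → violates
(b) 3-5-5 → violates
(c) 3-1-1-3 → violates
(d) 6-3-2-1 → obeys
(e) 3-3-4-6 → violates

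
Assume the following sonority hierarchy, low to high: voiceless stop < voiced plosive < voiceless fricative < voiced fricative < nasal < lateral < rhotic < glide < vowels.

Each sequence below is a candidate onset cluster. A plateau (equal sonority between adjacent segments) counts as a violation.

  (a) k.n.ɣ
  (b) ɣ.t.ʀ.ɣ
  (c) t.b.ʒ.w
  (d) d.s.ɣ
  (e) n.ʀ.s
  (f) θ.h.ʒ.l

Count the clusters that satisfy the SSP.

(a) k.n.ɣ: profile 1-5-4 — violates.
(b) ɣ.t.ʀ.ɣ: profile 4-1-7-4 — violates.
(c) t.b.ʒ.w: profile 1-2-4-8 — obeys.
(d) d.s.ɣ: profile 2-3-4 — obeys.
(e) n.ʀ.s: profile 5-7-3 — violates.
(f) θ.h.ʒ.l: profile 3-3-4-6 — violates.

2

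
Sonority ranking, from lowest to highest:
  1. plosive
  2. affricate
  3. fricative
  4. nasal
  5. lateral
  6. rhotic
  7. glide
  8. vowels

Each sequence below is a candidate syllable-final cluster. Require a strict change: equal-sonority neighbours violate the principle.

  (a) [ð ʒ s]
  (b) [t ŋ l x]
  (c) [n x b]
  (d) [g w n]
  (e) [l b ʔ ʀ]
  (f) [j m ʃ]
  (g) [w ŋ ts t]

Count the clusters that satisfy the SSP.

3

(a) sonority 3-3-3: ill-formed.
(b) sonority 1-4-5-3: ill-formed.
(c) sonority 4-3-1: well-formed.
(d) sonority 1-7-4: ill-formed.
(e) sonority 5-1-1-6: ill-formed.
(f) sonority 7-4-3: well-formed.
(g) sonority 7-4-2-1: well-formed.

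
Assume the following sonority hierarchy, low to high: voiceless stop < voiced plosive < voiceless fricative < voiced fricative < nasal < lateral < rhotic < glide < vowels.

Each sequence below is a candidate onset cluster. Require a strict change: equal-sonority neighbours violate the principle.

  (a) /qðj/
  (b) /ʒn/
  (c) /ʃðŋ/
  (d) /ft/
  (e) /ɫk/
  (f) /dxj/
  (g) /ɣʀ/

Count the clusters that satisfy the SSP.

5

(a) 1-4-8 → obeys
(b) 4-5 → obeys
(c) 3-4-5 → obeys
(d) 3-1 → violates
(e) 6-1 → violates
(f) 2-3-8 → obeys
(g) 4-7 → obeys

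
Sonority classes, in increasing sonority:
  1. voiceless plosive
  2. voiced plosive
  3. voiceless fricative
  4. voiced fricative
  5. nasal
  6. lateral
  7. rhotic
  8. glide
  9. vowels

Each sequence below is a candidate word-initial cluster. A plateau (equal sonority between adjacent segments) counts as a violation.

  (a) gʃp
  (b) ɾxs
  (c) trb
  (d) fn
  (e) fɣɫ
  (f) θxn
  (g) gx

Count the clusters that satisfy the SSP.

(a) gʃp: profile 2-3-1 — violates.
(b) ɾxs: profile 7-3-3 — violates.
(c) trb: profile 1-7-2 — violates.
(d) fn: profile 3-5 — obeys.
(e) fɣɫ: profile 3-4-6 — obeys.
(f) θxn: profile 3-3-5 — violates.
(g) gx: profile 2-3 — obeys.

3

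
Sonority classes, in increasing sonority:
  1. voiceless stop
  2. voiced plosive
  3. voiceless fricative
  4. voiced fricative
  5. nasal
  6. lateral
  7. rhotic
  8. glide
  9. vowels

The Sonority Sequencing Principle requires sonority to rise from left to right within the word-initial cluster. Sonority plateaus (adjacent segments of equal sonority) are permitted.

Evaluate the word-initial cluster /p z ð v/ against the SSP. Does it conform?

/p/: voiceless stop = 1.
/z/: voiced fricative = 4.
/ð/: voiced fricative = 4.
/v/: voiced fricative = 4.
The profile 1-4-4-4 is non-decreasing (plateaus allowed), so the word-initial cluster satisfies the SSP.

yes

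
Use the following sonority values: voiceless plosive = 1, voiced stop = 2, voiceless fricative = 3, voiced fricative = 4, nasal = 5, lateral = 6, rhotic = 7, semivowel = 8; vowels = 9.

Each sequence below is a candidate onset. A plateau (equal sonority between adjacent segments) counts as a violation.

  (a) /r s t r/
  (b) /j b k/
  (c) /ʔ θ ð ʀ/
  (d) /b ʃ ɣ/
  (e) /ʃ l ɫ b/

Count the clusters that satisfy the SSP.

2

(a) /r s t r/: profile 7-3-1-7 — violates.
(b) /j b k/: profile 8-2-1 — violates.
(c) /ʔ θ ð ʀ/: profile 1-3-4-7 — obeys.
(d) /b ʃ ɣ/: profile 2-3-4 — obeys.
(e) /ʃ l ɫ b/: profile 3-6-6-2 — violates.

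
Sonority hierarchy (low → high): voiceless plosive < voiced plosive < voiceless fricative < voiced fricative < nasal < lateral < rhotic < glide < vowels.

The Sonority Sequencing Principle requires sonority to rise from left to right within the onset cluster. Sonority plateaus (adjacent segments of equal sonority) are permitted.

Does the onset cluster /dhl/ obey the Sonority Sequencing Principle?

/d/ is a voiced plosive (sonority 2).
/h/ is a voiceless fricative (sonority 3).
/l/ is a lateral (sonority 6).
The profile 2-3-6 strictly rises, so the onset cluster satisfies the SSP.

yes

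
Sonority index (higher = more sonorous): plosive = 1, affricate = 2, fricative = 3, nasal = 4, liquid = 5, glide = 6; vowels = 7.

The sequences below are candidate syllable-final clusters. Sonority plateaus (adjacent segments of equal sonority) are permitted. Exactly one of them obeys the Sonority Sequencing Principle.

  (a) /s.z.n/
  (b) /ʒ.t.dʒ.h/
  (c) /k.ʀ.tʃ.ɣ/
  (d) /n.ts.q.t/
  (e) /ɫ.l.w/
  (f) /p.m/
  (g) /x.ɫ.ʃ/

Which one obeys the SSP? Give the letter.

(a) sonority 3-3-4: ill-formed.
(b) sonority 3-1-2-3: ill-formed.
(c) sonority 1-5-2-3: ill-formed.
(d) sonority 4-2-1-1: well-formed.
(e) sonority 5-5-6: ill-formed.
(f) sonority 1-4: ill-formed.
(g) sonority 3-5-3: ill-formed.

d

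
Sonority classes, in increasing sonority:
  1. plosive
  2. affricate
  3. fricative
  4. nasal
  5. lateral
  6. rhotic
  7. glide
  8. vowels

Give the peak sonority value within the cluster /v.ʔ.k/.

3

/v/: fricative = 3.
/ʔ/: plosive = 1.
/k/: plosive = 1.
The maximum is 3.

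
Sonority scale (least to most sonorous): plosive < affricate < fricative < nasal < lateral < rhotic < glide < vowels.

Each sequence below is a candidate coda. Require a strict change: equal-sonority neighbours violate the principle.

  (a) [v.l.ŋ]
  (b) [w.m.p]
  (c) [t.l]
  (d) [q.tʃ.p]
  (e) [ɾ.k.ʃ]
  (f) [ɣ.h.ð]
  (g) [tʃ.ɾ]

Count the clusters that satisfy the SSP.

1

(a) [v.l.ŋ]: profile 3-5-4 — violates.
(b) [w.m.p]: profile 7-4-1 — obeys.
(c) [t.l]: profile 1-5 — violates.
(d) [q.tʃ.p]: profile 1-2-1 — violates.
(e) [ɾ.k.ʃ]: profile 6-1-3 — violates.
(f) [ɣ.h.ð]: profile 3-3-3 — violates.
(g) [tʃ.ɾ]: profile 2-6 — violates.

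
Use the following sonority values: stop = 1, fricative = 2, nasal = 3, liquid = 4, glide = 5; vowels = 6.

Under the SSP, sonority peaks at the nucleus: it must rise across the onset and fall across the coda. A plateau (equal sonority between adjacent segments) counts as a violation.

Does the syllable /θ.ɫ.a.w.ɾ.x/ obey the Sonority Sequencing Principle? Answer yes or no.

Onset: /θ/ is a fricative (sonority 2), /ɫ/ is a liquid (sonority 4); then the nucleus /a/ (sonority 6).
Onset profile 2-4-6 — rises to the nucleus.
Coda: /w/ is a glide (sonority 5), /ɾ/ is a liquid (sonority 4), /x/ is a fricative (sonority 2).
Coda profile 6-5-4-2 — falls from the nucleus.

yes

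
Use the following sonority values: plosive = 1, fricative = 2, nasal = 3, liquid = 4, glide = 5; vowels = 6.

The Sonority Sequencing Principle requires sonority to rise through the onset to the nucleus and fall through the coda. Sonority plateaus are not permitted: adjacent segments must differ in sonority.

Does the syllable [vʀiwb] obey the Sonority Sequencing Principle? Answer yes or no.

yes

Onset: /v/ is a fricative (sonority 2), /ʀ/ is a liquid (sonority 4); then the nucleus /i/ (sonority 6).
Onset profile 2-4-6 — rises to the nucleus.
Coda: /w/ is a glide (sonority 5), /b/ is a plosive (sonority 1).
Coda profile 6-5-1 — falls from the nucleus.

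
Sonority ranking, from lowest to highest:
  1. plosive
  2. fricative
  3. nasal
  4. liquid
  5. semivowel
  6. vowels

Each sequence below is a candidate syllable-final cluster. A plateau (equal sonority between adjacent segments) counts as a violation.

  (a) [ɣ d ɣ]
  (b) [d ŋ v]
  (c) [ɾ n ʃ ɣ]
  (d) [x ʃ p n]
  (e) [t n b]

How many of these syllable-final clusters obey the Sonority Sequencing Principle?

0

(a) [ɣ d ɣ]: profile 2-1-2 — violates.
(b) [d ŋ v]: profile 1-3-2 — violates.
(c) [ɾ n ʃ ɣ]: profile 4-3-2-2 — violates.
(d) [x ʃ p n]: profile 2-2-1-3 — violates.
(e) [t n b]: profile 1-3-1 — violates.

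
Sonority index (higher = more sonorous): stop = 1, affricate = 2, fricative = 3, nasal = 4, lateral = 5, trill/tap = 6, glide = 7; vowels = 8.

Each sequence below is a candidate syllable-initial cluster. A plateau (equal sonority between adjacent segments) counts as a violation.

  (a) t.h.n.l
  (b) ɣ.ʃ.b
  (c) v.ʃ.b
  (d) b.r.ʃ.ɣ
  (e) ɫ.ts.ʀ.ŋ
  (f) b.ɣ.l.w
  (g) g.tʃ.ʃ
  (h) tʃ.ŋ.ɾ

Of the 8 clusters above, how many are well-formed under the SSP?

4

(a) 1-3-4-5 → obeys
(b) 3-3-1 → violates
(c) 3-3-1 → violates
(d) 1-6-3-3 → violates
(e) 5-2-6-4 → violates
(f) 1-3-5-7 → obeys
(g) 1-2-3 → obeys
(h) 2-4-6 → obeys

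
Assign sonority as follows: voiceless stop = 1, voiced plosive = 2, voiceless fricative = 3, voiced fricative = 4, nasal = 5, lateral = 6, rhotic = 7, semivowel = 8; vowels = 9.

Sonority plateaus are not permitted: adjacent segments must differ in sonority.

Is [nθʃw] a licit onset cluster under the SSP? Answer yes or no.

/n/: nasal = 5.
/θ/: voiceless fricative = 3.
/ʃ/: voiceless fricative = 3.
/w/: semivowel = 8.
The profile is 5-3-3-8. Between /n/ (5) and /θ/ (3) sonority does not rise, so the cluster violates the SSP.

no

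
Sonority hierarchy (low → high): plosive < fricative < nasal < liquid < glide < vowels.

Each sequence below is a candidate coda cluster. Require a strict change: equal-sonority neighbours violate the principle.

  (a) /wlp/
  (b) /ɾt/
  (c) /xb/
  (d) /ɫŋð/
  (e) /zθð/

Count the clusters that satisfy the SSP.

(a) 5-4-1 → obeys
(b) 4-1 → obeys
(c) 2-1 → obeys
(d) 4-3-2 → obeys
(e) 2-2-2 → violates

4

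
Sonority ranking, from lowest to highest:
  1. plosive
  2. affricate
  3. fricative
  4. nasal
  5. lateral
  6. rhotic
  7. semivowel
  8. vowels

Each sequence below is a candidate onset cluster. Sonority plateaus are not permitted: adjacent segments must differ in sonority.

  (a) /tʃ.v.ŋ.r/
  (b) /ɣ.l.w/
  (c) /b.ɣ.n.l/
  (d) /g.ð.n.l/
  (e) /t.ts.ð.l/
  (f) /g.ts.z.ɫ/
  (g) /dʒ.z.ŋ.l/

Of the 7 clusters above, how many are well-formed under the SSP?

(a) /tʃ.v.ŋ.r/: profile 2-3-4-6 — obeys.
(b) /ɣ.l.w/: profile 3-5-7 — obeys.
(c) /b.ɣ.n.l/: profile 1-3-4-5 — obeys.
(d) /g.ð.n.l/: profile 1-3-4-5 — obeys.
(e) /t.ts.ð.l/: profile 1-2-3-5 — obeys.
(f) /g.ts.z.ɫ/: profile 1-2-3-5 — obeys.
(g) /dʒ.z.ŋ.l/: profile 2-3-4-5 — obeys.

7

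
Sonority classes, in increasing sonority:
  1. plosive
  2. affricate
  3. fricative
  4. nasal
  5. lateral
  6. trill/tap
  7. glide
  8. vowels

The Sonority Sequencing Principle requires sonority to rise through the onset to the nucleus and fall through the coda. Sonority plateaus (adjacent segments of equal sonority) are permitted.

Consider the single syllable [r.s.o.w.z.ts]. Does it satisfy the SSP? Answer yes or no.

Onset: /r/ is a trill/tap (sonority 6), /s/ is a fricative (sonority 3); then the nucleus /o/ (sonority 8).
Onset profile 6-3-8 — does not rise throughout.
Coda: /w/ is a glide (sonority 7), /z/ is a fricative (sonority 3), /ts/ is an affricate (sonority 2).
Coda profile 8-7-3-2 — falls from the nucleus.

no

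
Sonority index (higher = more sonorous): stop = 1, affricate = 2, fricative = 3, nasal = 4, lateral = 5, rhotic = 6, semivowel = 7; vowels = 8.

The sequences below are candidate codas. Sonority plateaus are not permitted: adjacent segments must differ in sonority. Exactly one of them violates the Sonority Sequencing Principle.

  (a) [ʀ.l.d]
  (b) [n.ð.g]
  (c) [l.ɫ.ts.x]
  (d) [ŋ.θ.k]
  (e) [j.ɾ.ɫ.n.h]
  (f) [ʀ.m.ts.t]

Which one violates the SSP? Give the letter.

c

(a) [ʀ.l.d]: profile 6-5-1 — obeys.
(b) [n.ð.g]: profile 4-3-1 — obeys.
(c) [l.ɫ.ts.x]: profile 5-5-2-3 — violates.
(d) [ŋ.θ.k]: profile 4-3-1 — obeys.
(e) [j.ɾ.ɫ.n.h]: profile 7-6-5-4-3 — obeys.
(f) [ʀ.m.ts.t]: profile 6-4-2-1 — obeys.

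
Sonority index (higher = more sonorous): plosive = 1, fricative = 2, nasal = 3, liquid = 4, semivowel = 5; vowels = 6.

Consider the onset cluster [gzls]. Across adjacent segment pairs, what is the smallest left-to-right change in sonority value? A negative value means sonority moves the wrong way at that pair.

/g/ is a plosive (sonority 1).
/z/ is a fricative (sonority 2).
/l/ is a liquid (sonority 4).
/s/ is a fricative (sonority 2).
/g/→/z/: change +1.
/z/→/l/: change +2.
/l/→/s/: change -2.
Minimum = -2.

-2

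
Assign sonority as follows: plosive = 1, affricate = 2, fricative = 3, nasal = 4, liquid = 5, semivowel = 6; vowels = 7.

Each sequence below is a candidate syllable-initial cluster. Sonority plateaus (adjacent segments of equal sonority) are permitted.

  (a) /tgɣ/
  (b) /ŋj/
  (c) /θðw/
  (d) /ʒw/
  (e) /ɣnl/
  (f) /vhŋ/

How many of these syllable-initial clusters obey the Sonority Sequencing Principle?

6

(a) sonority 1-1-3: well-formed.
(b) sonority 4-6: well-formed.
(c) sonority 3-3-6: well-formed.
(d) sonority 3-6: well-formed.
(e) sonority 3-4-5: well-formed.
(f) sonority 3-3-4: well-formed.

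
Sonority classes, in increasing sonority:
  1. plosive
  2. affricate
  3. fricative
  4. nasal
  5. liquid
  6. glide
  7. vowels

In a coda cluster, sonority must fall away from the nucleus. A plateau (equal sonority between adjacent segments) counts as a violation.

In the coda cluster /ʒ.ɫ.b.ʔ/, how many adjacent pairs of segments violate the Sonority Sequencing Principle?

2

/ʒ/: fricative = 3.
/ɫ/: liquid = 5.
/b/: plosive = 1.
/ʔ/: plosive = 1.
/ʒ/→/ɫ/: 3→5 (does not fall) — violation.
/ɫ/→/b/: 5→1 (falls) — ok.
/b/→/ʔ/: 1→1 (plateau) — violation.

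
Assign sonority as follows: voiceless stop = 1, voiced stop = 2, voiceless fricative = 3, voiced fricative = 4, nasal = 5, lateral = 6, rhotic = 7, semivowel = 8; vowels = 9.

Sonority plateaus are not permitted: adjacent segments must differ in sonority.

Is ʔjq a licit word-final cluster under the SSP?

no

/ʔ/ is a voiceless stop (sonority 1).
/j/ is a semivowel (sonority 8).
/q/ is a voiceless stop (sonority 1).
The profile is 1-8-1. Between /ʔ/ (1) and /j/ (8) sonority does not fall, so the cluster violates the SSP.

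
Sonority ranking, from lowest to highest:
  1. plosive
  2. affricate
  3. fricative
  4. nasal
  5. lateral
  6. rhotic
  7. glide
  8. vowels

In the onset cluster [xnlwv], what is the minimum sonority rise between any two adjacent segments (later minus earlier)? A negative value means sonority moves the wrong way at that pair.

-4

/x/: fricative = 3.
/n/: nasal = 4.
/l/: lateral = 5.
/w/: glide = 7.
/v/: fricative = 3.
/x/→/n/: change +1.
/n/→/l/: change +1.
/l/→/w/: change +2.
/w/→/v/: change -4.
Minimum = -4.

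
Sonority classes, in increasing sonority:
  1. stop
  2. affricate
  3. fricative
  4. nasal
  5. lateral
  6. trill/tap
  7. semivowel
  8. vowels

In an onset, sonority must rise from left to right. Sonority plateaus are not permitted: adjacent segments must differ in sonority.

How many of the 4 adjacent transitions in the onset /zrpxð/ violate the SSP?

2

/z/ — fricative, sonority 3.
/r/ — trill/tap, sonority 6.
/p/ — stop, sonority 1.
/x/ — fricative, sonority 3.
/ð/ — fricative, sonority 3.
/z/→/r/: 3→6 (rises) — ok.
/r/→/p/: 6→1 (does not rise) — violation.
/p/→/x/: 1→3 (rises) — ok.
/x/→/ð/: 3→3 (plateau) — violation.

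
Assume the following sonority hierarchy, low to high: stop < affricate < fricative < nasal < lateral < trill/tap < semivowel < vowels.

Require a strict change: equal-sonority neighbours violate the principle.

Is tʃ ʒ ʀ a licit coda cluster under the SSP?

no

/tʃ/ is an affricate (sonority 2).
/ʒ/ is a fricative (sonority 3).
/ʀ/ is a trill/tap (sonority 6).
The profile is 2-3-6. Between /tʃ/ (2) and /ʒ/ (3) sonority does not fall, so the cluster violates the SSP.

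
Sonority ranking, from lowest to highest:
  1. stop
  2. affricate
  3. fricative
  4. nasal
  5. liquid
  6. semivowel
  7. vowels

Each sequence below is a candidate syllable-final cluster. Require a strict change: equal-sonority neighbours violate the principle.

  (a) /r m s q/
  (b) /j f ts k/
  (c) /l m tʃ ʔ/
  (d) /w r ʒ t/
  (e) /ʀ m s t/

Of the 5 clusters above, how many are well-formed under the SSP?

5

(a) sonority 5-4-3-1: well-formed.
(b) sonority 6-3-2-1: well-formed.
(c) sonority 5-4-2-1: well-formed.
(d) sonority 6-5-3-1: well-formed.
(e) sonority 5-4-3-1: well-formed.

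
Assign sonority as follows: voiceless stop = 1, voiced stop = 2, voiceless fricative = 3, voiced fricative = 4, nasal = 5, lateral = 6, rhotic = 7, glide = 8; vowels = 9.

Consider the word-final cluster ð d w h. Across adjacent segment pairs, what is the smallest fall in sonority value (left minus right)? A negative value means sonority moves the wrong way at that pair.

/ð/: voiced fricative = 4.
/d/: voiced stop = 2.
/w/: glide = 8.
/h/: voiceless fricative = 3.
/ð/→/d/: change +2.
/d/→/w/: change -6.
/w/→/h/: change +5.
Minimum = -6.

-6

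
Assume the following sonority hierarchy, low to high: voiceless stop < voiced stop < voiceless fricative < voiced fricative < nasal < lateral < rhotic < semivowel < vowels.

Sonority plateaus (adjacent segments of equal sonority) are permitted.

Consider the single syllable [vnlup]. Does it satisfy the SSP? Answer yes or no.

yes

Onset: /v/ is a voiced fricative (sonority 4), /n/ is a nasal (sonority 5), /l/ is a lateral (sonority 6); then the nucleus /u/ (sonority 9).
Onset profile 4-5-6-9 — rises to the nucleus.
Coda: /p/ is a voiceless stop (sonority 1).
Coda profile 9-1 — falls from the nucleus.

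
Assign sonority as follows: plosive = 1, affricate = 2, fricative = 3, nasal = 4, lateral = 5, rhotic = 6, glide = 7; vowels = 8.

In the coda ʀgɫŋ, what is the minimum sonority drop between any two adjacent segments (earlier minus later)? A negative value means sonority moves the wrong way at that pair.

/ʀ/ — rhotic, sonority 6.
/g/ — plosive, sonority 1.
/ɫ/ — lateral, sonority 5.
/ŋ/ — nasal, sonority 4.
/ʀ/→/g/: change +5.
/g/→/ɫ/: change -4.
/ɫ/→/ŋ/: change +1.
Minimum = -4.

-4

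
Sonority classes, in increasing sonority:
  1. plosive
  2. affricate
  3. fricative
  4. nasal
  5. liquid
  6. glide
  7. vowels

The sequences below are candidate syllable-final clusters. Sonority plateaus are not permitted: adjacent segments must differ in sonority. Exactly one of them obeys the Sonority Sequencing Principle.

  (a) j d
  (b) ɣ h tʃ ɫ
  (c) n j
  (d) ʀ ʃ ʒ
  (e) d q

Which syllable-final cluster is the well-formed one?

(a) sonority 6-1: well-formed.
(b) sonority 3-3-2-5: ill-formed.
(c) sonority 4-6: ill-formed.
(d) sonority 5-3-3: ill-formed.
(e) sonority 1-1: ill-formed.

a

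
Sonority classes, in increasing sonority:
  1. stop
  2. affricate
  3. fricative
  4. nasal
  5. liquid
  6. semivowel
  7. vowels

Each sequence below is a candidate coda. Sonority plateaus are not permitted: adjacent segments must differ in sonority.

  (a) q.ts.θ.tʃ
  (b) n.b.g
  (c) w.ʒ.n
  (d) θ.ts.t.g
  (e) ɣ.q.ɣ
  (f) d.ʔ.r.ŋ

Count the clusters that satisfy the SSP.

0

(a) sonority 1-2-3-2: ill-formed.
(b) sonority 4-1-1: ill-formed.
(c) sonority 6-3-4: ill-formed.
(d) sonority 3-2-1-1: ill-formed.
(e) sonority 3-1-3: ill-formed.
(f) sonority 1-1-5-4: ill-formed.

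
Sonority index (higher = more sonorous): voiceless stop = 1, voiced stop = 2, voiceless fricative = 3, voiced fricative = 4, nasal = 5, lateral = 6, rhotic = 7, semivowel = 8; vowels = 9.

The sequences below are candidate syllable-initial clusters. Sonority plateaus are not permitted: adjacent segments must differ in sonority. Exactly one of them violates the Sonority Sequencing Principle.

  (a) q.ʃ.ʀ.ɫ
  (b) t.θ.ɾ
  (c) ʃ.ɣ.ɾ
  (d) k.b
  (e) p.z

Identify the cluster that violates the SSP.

(a) sonority 1-3-7-6: ill-formed.
(b) sonority 1-3-7: well-formed.
(c) sonority 3-4-7: well-formed.
(d) sonority 1-2: well-formed.
(e) sonority 1-4: well-formed.

a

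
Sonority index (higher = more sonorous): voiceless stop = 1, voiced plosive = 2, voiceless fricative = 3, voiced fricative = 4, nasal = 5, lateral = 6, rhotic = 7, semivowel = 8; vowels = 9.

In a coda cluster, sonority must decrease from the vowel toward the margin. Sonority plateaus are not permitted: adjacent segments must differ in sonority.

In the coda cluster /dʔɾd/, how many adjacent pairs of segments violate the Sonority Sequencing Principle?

1

/d/ is a voiced plosive (sonority 2).
/ʔ/ is a voiceless stop (sonority 1).
/ɾ/ is a rhotic (sonority 7).
/d/ is a voiced plosive (sonority 2).
/d/→/ʔ/: 2→1 (falls) — ok.
/ʔ/→/ɾ/: 1→7 (does not fall) — violation.
/ɾ/→/d/: 7→2 (falls) — ok.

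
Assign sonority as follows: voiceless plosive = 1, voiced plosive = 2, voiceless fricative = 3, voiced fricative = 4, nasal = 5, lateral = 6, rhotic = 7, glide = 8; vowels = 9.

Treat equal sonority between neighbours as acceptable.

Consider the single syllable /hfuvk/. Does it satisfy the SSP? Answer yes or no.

Onset: /h/ is a voiceless fricative (sonority 3), /f/ is a voiceless fricative (sonority 3); then the nucleus /u/ (sonority 9).
Onset profile 3-3-9 — rises to the nucleus.
Coda: /v/ is a voiced fricative (sonority 4), /k/ is a voiceless plosive (sonority 1).
Coda profile 9-4-1 — falls from the nucleus.

yes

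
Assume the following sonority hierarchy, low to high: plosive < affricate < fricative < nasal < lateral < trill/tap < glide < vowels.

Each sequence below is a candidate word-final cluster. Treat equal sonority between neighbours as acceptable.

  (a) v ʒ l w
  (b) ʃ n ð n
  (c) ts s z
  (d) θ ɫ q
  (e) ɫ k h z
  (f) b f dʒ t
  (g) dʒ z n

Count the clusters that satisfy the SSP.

(a) sonority 3-3-5-7: ill-formed.
(b) sonority 3-4-3-4: ill-formed.
(c) sonority 2-3-3: ill-formed.
(d) sonority 3-5-1: ill-formed.
(e) sonority 5-1-3-3: ill-formed.
(f) sonority 1-3-2-1: ill-formed.
(g) sonority 2-3-4: ill-formed.

0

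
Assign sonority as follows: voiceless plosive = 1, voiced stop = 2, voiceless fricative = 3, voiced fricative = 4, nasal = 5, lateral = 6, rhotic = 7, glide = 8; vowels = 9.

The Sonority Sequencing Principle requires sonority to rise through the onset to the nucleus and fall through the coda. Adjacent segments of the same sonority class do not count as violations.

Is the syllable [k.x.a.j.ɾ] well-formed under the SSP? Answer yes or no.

Onset: /k/ is a voiceless plosive (sonority 1), /x/ is a voiceless fricative (sonority 3); then the nucleus /a/ (sonority 9).
Onset profile 1-3-9 — rises to the nucleus.
Coda: /j/ is a glide (sonority 8), /ɾ/ is a rhotic (sonority 7).
Coda profile 9-8-7 — falls from the nucleus.

yes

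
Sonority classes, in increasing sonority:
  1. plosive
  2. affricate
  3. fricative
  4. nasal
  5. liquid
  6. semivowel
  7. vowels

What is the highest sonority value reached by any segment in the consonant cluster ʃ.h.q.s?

3

/ʃ/ is a fricative (sonority 3).
/h/ is a fricative (sonority 3).
/q/ is a plosive (sonority 1).
/s/ is a fricative (sonority 3).
The maximum is 3.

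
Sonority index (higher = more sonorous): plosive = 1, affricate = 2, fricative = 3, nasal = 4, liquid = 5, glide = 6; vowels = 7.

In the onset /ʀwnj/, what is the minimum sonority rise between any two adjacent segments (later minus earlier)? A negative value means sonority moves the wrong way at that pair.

/ʀ/ is a liquid (sonority 5).
/w/ is a glide (sonority 6).
/n/ is a nasal (sonority 4).
/j/ is a glide (sonority 6).
/ʀ/→/w/: change +1.
/w/→/n/: change -2.
/n/→/j/: change +2.
Minimum = -2.

-2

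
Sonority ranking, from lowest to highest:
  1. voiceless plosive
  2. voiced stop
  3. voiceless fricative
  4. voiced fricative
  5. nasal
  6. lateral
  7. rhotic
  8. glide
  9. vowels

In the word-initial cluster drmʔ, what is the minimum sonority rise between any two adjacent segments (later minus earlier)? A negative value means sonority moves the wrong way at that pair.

/d/ is a voiced stop (sonority 2).
/r/ is a rhotic (sonority 7).
/m/ is a nasal (sonority 5).
/ʔ/ is a voiceless plosive (sonority 1).
/d/→/r/: change +5.
/r/→/m/: change -2.
/m/→/ʔ/: change -4.
Minimum = -4.

-4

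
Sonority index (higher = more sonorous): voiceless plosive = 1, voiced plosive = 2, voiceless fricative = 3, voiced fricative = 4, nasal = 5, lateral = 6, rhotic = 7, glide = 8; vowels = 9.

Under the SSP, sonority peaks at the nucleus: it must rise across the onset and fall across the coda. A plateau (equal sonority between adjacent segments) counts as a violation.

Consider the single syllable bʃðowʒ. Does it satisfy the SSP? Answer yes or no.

Onset: /b/ is a voiced plosive (sonority 2), /ʃ/ is a voiceless fricative (sonority 3), /ð/ is a voiced fricative (sonority 4); then the nucleus /o/ (sonority 9).
Onset profile 2-3-4-9 — rises to the nucleus.
Coda: /w/ is a glide (sonority 8), /ʒ/ is a voiced fricative (sonority 4).
Coda profile 9-8-4 — falls from the nucleus.

yes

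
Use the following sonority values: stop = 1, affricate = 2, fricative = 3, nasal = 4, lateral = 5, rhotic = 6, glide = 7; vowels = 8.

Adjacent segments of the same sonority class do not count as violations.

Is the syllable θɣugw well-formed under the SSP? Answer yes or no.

Onset: /θ/ is a fricative (sonority 3), /ɣ/ is a fricative (sonority 3); then the nucleus /u/ (sonority 8).
Onset profile 3-3-8 — rises to the nucleus.
Coda: /g/ is a stop (sonority 1), /w/ is a glide (sonority 7).
Coda profile 8-1-7 — does not fall throughout.

no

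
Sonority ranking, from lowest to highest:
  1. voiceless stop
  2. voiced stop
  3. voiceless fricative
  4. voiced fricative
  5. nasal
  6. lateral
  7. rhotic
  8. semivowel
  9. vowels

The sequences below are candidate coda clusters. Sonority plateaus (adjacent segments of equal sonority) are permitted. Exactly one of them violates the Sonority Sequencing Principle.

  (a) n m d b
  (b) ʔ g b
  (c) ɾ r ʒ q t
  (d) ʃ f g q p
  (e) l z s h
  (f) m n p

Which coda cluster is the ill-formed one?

b

(a) 5-5-2-2 → obeys
(b) 1-2-2 → violates
(c) 7-7-4-1-1 → obeys
(d) 3-3-2-1-1 → obeys
(e) 6-4-3-3 → obeys
(f) 5-5-1 → obeys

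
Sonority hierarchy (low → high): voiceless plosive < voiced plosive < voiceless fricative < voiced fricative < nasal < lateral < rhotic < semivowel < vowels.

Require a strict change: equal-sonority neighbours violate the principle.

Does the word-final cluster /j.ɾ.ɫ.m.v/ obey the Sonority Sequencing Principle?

yes

/j/ is a semivowel (sonority 8).
/ɾ/ is a rhotic (sonority 7).
/ɫ/ is a lateral (sonority 6).
/m/ is a nasal (sonority 5).
/v/ is a voiced fricative (sonority 4).
The profile 8-7-6-5-4 strictly falls, so the word-final cluster satisfies the SSP.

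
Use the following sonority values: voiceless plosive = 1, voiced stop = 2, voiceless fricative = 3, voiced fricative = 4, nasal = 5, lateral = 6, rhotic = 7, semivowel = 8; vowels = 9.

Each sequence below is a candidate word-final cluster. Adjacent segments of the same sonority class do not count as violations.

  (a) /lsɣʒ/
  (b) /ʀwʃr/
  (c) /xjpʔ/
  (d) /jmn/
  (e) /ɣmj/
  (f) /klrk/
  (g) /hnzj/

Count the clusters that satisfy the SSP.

1

(a) 6-3-4-4 → violates
(b) 7-8-3-7 → violates
(c) 3-8-1-1 → violates
(d) 8-5-5 → obeys
(e) 4-5-8 → violates
(f) 1-6-7-1 → violates
(g) 3-5-4-8 → violates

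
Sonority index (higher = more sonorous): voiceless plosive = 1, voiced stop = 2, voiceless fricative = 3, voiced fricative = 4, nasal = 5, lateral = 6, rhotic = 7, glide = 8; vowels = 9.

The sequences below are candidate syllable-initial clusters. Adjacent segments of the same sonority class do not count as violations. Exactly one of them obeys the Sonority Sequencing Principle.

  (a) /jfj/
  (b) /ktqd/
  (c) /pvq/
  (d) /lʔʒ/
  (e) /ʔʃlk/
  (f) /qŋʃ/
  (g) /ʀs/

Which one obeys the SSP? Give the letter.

(a) sonority 8-3-8: ill-formed.
(b) sonority 1-1-1-2: well-formed.
(c) sonority 1-4-1: ill-formed.
(d) sonority 6-1-4: ill-formed.
(e) sonority 1-3-6-1: ill-formed.
(f) sonority 1-5-3: ill-formed.
(g) sonority 7-3: ill-formed.

b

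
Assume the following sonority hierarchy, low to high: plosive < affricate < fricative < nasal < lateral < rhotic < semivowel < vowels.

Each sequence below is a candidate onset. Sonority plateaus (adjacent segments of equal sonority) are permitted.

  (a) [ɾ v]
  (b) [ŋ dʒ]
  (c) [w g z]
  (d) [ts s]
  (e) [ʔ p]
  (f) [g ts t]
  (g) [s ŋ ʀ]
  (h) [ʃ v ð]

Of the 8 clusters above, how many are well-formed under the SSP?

4

(a) [ɾ v]: profile 6-3 — violates.
(b) [ŋ dʒ]: profile 4-2 — violates.
(c) [w g z]: profile 7-1-3 — violates.
(d) [ts s]: profile 2-3 — obeys.
(e) [ʔ p]: profile 1-1 — obeys.
(f) [g ts t]: profile 1-2-1 — violates.
(g) [s ŋ ʀ]: profile 3-4-6 — obeys.
(h) [ʃ v ð]: profile 3-3-3 — obeys.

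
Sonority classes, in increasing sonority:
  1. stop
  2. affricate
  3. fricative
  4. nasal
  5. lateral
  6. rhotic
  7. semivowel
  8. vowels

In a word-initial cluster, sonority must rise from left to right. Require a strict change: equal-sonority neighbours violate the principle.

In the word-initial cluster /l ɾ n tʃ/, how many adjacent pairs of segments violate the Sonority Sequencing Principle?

2

/l/: lateral = 5.
/ɾ/: rhotic = 6.
/n/: nasal = 4.
/tʃ/: affricate = 2.
/l/→/ɾ/: 5→6 (rises) — ok.
/ɾ/→/n/: 6→4 (does not rise) — violation.
/n/→/tʃ/: 4→2 (does not rise) — violation.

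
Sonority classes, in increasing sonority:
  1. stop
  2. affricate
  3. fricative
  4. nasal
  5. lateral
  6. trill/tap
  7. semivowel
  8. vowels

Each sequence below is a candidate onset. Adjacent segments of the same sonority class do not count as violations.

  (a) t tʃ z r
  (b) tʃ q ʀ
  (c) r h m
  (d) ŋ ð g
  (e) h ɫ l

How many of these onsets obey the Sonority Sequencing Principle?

2

(a) 1-2-3-6 → obeys
(b) 2-1-6 → violates
(c) 6-3-4 → violates
(d) 4-3-1 → violates
(e) 3-5-5 → obeys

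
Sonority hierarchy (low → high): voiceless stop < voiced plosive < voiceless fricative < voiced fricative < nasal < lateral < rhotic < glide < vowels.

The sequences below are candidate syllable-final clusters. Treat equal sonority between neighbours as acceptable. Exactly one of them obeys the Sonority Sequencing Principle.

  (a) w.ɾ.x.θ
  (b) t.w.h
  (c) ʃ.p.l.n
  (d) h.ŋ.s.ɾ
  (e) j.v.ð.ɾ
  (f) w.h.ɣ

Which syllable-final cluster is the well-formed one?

a

(a) sonority 8-7-3-3: well-formed.
(b) sonority 1-8-3: ill-formed.
(c) sonority 3-1-6-5: ill-formed.
(d) sonority 3-5-3-7: ill-formed.
(e) sonority 8-4-4-7: ill-formed.
(f) sonority 8-3-4: ill-formed.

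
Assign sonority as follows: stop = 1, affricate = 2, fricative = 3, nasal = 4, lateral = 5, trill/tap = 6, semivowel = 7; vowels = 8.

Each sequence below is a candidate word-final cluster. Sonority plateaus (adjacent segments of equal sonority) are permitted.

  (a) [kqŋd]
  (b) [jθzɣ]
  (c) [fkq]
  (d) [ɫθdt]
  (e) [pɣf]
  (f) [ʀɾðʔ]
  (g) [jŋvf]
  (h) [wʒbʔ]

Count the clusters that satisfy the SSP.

6

(a) 1-1-4-1 → violates
(b) 7-3-3-3 → obeys
(c) 3-1-1 → obeys
(d) 5-3-1-1 → obeys
(e) 1-3-3 → violates
(f) 6-6-3-1 → obeys
(g) 7-4-3-3 → obeys
(h) 7-3-1-1 → obeys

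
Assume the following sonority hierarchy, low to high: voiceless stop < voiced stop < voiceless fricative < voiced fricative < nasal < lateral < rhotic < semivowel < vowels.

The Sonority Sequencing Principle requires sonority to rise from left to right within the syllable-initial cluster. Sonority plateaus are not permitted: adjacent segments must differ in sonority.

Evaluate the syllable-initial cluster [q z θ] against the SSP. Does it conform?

/q/ — voiceless stop, sonority 1.
/z/ — voiced fricative, sonority 4.
/θ/ — voiceless fricative, sonority 3.
The profile is 1-4-3. Between /z/ (4) and /θ/ (3) sonority does not rise, so the cluster violates the SSP.

no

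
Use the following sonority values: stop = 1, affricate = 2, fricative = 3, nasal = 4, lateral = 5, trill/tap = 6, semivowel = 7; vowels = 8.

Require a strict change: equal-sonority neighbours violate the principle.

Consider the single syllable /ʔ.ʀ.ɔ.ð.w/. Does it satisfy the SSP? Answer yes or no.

no

Onset: /ʔ/ is a stop (sonority 1), /ʀ/ is a trill/tap (sonority 6); then the nucleus /ɔ/ (sonority 8).
Onset profile 1-6-8 — rises to the nucleus.
Coda: /ð/ is a fricative (sonority 3), /w/ is a semivowel (sonority 7).
Coda profile 8-3-7 — does not strictly fall throughout.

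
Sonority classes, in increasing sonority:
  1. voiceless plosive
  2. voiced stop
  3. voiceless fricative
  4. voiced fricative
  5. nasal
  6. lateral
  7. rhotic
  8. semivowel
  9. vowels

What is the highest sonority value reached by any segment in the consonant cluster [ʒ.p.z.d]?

/ʒ/ is a voiced fricative (sonority 4).
/p/ is a voiceless plosive (sonority 1).
/z/ is a voiced fricative (sonority 4).
/d/ is a voiced stop (sonority 2).
The maximum is 4.

4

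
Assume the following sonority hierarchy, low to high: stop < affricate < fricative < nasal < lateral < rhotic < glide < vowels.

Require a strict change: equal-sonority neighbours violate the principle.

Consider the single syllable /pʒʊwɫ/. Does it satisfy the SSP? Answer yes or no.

yes

Onset: /p/ is a stop (sonority 1), /ʒ/ is a fricative (sonority 3); then the nucleus /ʊ/ (sonority 8).
Onset profile 1-3-8 — rises to the nucleus.
Coda: /w/ is a glide (sonority 7), /ɫ/ is a lateral (sonority 5).
Coda profile 8-7-5 — falls from the nucleus.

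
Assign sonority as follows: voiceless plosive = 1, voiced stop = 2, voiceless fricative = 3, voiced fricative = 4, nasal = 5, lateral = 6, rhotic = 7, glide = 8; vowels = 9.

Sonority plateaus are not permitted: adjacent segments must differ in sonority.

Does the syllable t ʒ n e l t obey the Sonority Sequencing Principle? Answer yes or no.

Onset: /t/ is a voiceless plosive (sonority 1), /ʒ/ is a voiced fricative (sonority 4), /n/ is a nasal (sonority 5); then the nucleus /e/ (sonority 9).
Onset profile 1-4-5-9 — rises to the nucleus.
Coda: /l/ is a lateral (sonority 6), /t/ is a voiceless plosive (sonority 1).
Coda profile 9-6-1 — falls from the nucleus.

yes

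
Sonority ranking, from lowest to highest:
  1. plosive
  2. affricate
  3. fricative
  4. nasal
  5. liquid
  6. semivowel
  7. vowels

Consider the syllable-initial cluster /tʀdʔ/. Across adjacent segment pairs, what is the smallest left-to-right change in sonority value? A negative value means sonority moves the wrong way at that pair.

-4

/t/: plosive = 1.
/ʀ/: liquid = 5.
/d/: plosive = 1.
/ʔ/: plosive = 1.
/t/→/ʀ/: change +4.
/ʀ/→/d/: change -4.
/d/→/ʔ/: change +0.
Minimum = -4.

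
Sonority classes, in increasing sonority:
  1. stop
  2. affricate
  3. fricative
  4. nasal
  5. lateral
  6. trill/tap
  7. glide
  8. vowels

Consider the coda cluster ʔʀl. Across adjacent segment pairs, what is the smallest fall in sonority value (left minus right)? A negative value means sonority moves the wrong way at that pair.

/ʔ/: stop = 1.
/ʀ/: trill/tap = 6.
/l/: lateral = 5.
/ʔ/→/ʀ/: change -5.
/ʀ/→/l/: change +1.
Minimum = -5.

-5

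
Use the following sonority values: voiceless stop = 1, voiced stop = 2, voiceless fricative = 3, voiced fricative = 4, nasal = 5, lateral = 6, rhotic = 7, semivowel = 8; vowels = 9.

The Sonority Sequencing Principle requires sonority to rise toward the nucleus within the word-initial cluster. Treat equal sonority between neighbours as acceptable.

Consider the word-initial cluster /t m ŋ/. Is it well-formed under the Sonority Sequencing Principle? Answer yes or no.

/t/: voiceless stop = 1.
/m/: nasal = 5.
/ŋ/: nasal = 5.
The profile 1-5-5 is non-decreasing (plateaus allowed), so the word-initial cluster satisfies the SSP.

yes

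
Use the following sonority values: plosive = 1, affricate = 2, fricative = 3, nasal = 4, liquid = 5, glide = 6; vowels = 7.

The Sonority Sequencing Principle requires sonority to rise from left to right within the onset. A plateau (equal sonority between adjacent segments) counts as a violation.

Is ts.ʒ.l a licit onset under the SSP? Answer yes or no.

yes

/ts/ is an affricate (sonority 2).
/ʒ/ is a fricative (sonority 3).
/l/ is a liquid (sonority 5).
The profile 2-3-5 strictly rises, so the onset satisfies the SSP.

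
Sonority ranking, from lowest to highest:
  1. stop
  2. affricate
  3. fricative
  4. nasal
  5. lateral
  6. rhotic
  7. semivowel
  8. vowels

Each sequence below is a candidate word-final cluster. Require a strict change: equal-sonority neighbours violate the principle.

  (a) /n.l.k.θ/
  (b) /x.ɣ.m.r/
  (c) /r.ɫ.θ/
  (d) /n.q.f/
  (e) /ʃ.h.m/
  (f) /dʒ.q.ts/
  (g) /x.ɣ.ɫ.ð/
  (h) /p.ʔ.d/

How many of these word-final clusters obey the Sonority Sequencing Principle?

(a) 4-5-1-3 → violates
(b) 3-3-4-6 → violates
(c) 6-5-3 → obeys
(d) 4-1-3 → violates
(e) 3-3-4 → violates
(f) 2-1-2 → violates
(g) 3-3-5-3 → violates
(h) 1-1-1 → violates

1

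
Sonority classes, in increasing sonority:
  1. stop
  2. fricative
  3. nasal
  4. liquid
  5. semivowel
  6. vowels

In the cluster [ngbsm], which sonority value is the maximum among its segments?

3

/n/ is a nasal (sonority 3).
/g/ is a stop (sonority 1).
/b/ is a stop (sonority 1).
/s/ is a fricative (sonority 2).
/m/ is a nasal (sonority 3).
The maximum is 3.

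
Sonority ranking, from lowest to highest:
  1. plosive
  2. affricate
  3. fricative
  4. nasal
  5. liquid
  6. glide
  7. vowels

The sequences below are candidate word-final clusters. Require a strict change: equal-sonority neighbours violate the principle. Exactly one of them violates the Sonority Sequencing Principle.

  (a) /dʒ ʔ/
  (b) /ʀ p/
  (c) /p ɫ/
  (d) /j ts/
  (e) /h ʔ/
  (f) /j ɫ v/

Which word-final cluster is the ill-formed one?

c

(a) 2-1 → obeys
(b) 5-1 → obeys
(c) 1-5 → violates
(d) 6-2 → obeys
(e) 3-1 → obeys
(f) 6-5-3 → obeys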